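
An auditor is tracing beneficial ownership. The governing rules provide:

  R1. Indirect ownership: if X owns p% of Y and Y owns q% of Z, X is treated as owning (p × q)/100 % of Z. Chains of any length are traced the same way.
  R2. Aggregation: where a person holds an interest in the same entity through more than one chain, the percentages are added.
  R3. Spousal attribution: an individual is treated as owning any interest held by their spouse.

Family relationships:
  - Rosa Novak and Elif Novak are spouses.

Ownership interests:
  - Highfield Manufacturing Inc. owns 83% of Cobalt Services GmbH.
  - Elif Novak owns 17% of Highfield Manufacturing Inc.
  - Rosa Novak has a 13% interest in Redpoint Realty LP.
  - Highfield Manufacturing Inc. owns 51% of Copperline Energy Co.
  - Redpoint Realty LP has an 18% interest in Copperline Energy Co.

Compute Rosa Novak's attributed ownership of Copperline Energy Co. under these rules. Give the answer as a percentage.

By spousal attribution (R3), Rosa Novak is treated as owning Elif Novak's 17% interest in Highfield Manufacturing Inc.
Chain via Redpoint Realty LP (R1): 13% × 18% = 2.34% of Copperline Energy Co.
Chain via Highfield Manufacturing Inc. (R1): 17% × 51% = 8.67% of Copperline Energy Co.
Aggregating (R2): 2.34% + 8.67% = 11.01%.

11.01%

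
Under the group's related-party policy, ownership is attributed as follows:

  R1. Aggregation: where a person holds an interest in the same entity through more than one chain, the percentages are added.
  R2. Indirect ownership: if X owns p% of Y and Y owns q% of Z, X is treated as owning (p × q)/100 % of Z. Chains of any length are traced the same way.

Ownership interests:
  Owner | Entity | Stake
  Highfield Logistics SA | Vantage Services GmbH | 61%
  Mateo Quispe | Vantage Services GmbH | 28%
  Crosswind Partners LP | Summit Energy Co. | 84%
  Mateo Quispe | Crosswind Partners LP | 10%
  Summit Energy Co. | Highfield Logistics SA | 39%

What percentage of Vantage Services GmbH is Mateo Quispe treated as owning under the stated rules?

29.99836%

Chain via Crosswind Partners LP → Summit Energy Co. → Highfield Logistics SA (R2): 10% × 84% × 39% × 61% = 1.99836% of Vantage Services GmbH.
Direct interest in Vantage Services GmbH: 28%.
Aggregating (R1): 1.99836% + 28% = 29.99836%.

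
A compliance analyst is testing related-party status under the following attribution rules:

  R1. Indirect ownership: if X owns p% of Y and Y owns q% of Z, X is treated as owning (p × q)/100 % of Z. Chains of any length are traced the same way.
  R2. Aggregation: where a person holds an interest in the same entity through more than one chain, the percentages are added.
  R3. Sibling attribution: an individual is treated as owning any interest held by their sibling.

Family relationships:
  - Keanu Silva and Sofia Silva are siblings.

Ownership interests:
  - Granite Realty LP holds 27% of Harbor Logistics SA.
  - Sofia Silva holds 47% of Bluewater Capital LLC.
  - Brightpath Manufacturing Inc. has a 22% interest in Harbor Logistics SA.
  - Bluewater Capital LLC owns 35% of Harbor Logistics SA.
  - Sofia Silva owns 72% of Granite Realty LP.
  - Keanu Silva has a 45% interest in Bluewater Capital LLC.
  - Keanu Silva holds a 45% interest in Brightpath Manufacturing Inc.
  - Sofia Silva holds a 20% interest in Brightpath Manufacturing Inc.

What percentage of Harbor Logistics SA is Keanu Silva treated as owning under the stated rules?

By sibling attribution (R3), Keanu Silva is treated as also owning Sofia Silva's interest in Bluewater Capital LLC, giving 45% + 47% = 92%.
By sibling attribution (R3), Keanu Silva is treated as also owning Sofia Silva's interest in Brightpath Manufacturing Inc, giving 45% + 20% = 65%.
By sibling attribution (R3), Keanu Silva is treated as owning Sofia Silva's 72% interest in Granite Realty LP.
Chain via Bluewater Capital LLC (R1): 92% × 35% = 32.2% of Harbor Logistics SA.
Chain via Brightpath Manufacturing Inc. (R1): 65% × 22% = 14.3% of Harbor Logistics SA.
Chain via Granite Realty LP (R1): 72% × 27% = 19.44% of Harbor Logistics SA.
Aggregating (R2): 32.2% + 14.3% + 19.44% = 65.94%.

65.94%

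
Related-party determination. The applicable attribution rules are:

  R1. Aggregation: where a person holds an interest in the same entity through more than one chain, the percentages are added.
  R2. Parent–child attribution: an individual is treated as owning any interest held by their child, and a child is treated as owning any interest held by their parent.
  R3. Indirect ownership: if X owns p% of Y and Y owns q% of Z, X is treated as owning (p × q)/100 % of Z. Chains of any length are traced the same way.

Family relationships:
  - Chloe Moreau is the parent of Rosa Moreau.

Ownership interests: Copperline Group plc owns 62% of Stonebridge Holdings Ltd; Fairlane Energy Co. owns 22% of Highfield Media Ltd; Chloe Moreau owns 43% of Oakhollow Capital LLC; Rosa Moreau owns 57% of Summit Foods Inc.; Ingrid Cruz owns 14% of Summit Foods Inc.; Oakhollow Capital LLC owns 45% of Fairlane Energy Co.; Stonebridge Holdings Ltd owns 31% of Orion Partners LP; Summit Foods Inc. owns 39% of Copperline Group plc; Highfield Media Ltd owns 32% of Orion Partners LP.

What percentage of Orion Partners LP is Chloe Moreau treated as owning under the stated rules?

By parent–child attribution (R2), Chloe Moreau is treated as owning Rosa Moreau's 57% interest in Summit Foods Inc.
Chain via Oakhollow Capital LLC → Fairlane Energy Co. → Highfield Media Ltd (R3): 43% × 45% × 22% × 32% = 1.36224% of Orion Partners LP.
Chain via Summit Foods Inc. → Copperline Group plc → Stonebridge Holdings Ltd (R3): 57% × 39% × 62% × 31% = 4.272606% of Orion Partners LP.
Aggregating (R1): 1.36224% + 4.272606% = 5.634846%.

5.634846%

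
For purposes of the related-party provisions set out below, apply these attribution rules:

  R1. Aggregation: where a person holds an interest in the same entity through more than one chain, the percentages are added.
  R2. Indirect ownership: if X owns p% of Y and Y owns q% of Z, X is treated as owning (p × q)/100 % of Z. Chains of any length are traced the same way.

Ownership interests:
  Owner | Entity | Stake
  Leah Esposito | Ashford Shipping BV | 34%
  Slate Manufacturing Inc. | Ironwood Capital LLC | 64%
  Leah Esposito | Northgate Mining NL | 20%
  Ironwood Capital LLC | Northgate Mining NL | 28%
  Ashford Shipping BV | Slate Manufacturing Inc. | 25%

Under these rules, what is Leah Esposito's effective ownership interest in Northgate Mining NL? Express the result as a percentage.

21.5232%

Chain via Ashford Shipping BV → Slate Manufacturing Inc. → Ironwood Capital LLC (R2): 34% × 25% × 64% × 28% = 1.5232% of Northgate Mining NL.
Direct interest in Northgate Mining NL: 20%.
Aggregating (R1): 1.5232% + 20% = 21.5232%.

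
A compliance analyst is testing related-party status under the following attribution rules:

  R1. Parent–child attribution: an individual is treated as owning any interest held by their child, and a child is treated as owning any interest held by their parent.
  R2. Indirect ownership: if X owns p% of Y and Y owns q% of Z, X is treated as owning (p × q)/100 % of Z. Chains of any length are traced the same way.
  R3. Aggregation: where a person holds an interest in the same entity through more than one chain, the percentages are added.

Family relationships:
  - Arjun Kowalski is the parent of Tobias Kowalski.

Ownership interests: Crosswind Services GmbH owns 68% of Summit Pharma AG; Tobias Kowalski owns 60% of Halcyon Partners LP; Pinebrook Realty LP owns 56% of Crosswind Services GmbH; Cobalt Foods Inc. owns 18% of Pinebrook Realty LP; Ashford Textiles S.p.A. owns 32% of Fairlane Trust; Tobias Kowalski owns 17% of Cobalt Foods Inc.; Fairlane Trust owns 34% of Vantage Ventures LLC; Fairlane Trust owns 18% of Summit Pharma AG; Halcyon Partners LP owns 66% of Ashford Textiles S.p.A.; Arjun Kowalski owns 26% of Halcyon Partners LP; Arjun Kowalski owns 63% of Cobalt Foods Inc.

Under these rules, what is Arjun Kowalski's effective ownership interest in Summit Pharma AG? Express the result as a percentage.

8.752896%

By parent–child attribution (R1), Arjun Kowalski is treated as also owning Tobias Kowalski's interest in Halcyon Partners LP, giving 26% + 60% = 86%.
By parent–child attribution (R1), Arjun Kowalski is treated as also owning Tobias Kowalski's interest in Cobalt Foods Inc, giving 63% + 17% = 80%.
Chain via Halcyon Partners LP → Ashford Textiles S.p.A. → Fairlane Trust (R2): 86% × 66% × 32% × 18% = 3.269376% of Summit Pharma AG.
Chain via Cobalt Foods Inc. → Pinebrook Realty LP → Crosswind Services GmbH (R2): 80% × 18% × 56% × 68% = 5.48352% of Summit Pharma AG.
Aggregating (R3): 3.269376% + 5.48352% = 8.752896%.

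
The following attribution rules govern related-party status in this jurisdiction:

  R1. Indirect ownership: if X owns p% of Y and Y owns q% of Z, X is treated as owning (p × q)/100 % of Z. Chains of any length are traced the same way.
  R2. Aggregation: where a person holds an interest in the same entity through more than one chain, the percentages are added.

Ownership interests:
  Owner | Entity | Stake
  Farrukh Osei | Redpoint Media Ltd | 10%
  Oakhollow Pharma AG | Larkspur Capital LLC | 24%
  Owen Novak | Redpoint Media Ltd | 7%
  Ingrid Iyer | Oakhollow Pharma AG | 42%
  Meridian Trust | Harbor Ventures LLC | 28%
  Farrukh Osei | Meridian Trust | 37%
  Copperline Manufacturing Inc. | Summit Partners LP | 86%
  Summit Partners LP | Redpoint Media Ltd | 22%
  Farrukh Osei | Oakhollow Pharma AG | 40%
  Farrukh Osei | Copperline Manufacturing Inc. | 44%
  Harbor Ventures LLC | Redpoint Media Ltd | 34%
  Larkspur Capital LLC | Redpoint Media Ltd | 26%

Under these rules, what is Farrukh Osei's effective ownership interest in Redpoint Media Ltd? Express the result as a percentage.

Chain via Meridian Trust → Harbor Ventures LLC (R1): 37% × 28% × 34% = 3.5224% of Redpoint Media Ltd.
Chain via Copperline Manufacturing Inc. → Summit Partners LP (R1): 44% × 86% × 22% = 8.3248% of Redpoint Media Ltd.
Chain via Oakhollow Pharma AG → Larkspur Capital LLC (R1): 40% × 24% × 26% = 2.496% of Redpoint Media Ltd.
Direct interest in Redpoint Media Ltd: 10%.
Aggregating (R2): 3.5224% + 8.3248% + 2.496% + 10% = 24.3432%.

24.3432%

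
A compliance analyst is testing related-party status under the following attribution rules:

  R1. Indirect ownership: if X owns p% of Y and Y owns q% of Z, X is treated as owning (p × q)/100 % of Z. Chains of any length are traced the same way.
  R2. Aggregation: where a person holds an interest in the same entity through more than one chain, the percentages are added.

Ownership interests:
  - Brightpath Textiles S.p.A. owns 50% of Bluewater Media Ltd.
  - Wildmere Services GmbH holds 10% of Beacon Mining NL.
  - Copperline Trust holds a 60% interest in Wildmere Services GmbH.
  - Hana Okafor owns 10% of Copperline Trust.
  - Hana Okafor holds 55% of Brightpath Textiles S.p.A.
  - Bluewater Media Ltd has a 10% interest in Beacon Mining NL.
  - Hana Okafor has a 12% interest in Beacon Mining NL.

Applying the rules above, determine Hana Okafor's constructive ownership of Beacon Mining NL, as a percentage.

Chain via Copperline Trust → Wildmere Services GmbH (R1): 10% × 60% × 10% = 0.6% of Beacon Mining NL.
Chain via Brightpath Textiles S.p.A. → Bluewater Media Ltd (R1): 55% × 50% × 10% = 2.75% of Beacon Mining NL.
Direct interest in Beacon Mining NL: 12%.
Aggregating (R2): 0.6% + 2.75% + 12% = 15.35%.

15.35%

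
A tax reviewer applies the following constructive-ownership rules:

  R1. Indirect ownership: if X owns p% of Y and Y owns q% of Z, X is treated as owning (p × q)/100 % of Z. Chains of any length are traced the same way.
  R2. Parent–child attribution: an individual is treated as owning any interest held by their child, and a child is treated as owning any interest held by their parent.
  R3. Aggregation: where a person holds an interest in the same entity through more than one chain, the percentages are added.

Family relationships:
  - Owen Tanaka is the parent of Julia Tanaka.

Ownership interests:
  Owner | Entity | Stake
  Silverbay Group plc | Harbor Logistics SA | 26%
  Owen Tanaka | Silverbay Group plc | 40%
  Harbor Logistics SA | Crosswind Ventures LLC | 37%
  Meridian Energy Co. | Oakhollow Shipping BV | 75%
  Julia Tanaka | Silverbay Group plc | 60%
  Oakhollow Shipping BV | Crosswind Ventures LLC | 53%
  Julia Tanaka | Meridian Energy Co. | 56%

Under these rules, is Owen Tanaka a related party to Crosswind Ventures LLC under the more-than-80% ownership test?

By parent–child attribution (R2), Owen Tanaka is treated as also owning Julia Tanaka's interest in Silverbay Group plc, giving 40% + 60% = 100%.
By parent–child attribution (R2), Owen Tanaka is treated as owning Julia Tanaka's 56% interest in Meridian Energy Co.
Chain via Silverbay Group plc → Harbor Logistics SA (R1): 100% × 26% × 37% = 9.62% of Crosswind Ventures LLC.
Chain via Meridian Energy Co. → Oakhollow Shipping BV (R1): 56% × 75% × 53% = 22.26% of Crosswind Ventures LLC.
Aggregating (R3): 9.62% + 22.26% = 31.88%.
31.88% does not exceed the 80% threshold, so Owen is not a related party to Crosswind Ventures LLC.

No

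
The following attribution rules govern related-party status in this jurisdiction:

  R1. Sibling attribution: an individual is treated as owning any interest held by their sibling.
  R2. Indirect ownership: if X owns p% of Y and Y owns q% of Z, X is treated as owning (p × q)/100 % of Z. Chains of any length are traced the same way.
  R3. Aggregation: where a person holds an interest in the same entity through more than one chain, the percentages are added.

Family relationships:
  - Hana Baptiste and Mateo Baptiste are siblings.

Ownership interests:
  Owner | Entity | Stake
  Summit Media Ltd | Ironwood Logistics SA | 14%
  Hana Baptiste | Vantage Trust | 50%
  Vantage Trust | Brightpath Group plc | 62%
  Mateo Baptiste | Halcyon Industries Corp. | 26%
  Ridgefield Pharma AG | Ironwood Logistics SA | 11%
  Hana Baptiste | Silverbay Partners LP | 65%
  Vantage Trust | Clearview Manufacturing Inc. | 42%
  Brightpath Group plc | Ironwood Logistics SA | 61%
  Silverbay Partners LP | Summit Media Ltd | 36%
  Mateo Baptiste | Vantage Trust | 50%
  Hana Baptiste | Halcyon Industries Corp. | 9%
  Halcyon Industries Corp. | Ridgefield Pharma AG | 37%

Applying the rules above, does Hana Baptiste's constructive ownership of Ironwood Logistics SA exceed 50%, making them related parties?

By sibling attribution (R1), Hana Baptiste is treated as also owning Mateo Baptiste's interest in Vantage Trust, giving 50% + 50% = 100%.
By sibling attribution (R1), Hana Baptiste is treated as also owning Mateo Baptiste's interest in Halcyon Industries Corp, giving 9% + 26% = 35%.
Chain via Vantage Trust → Brightpath Group plc (R2): 100% × 62% × 61% = 37.82% of Ironwood Logistics SA.
Chain via Silverbay Partners LP → Summit Media Ltd (R2): 65% × 36% × 14% = 3.276% of Ironwood Logistics SA.
Chain via Halcyon Industries Corp. → Ridgefield Pharma AG (R2): 35% × 37% × 11% = 1.4245% of Ironwood Logistics SA.
Aggregating (R3): 37.82% + 3.276% + 1.4245% = 42.5205%.
42.5205% does not exceed the 50% threshold, so Hana is not a related party to Ironwood Logistics SA.

No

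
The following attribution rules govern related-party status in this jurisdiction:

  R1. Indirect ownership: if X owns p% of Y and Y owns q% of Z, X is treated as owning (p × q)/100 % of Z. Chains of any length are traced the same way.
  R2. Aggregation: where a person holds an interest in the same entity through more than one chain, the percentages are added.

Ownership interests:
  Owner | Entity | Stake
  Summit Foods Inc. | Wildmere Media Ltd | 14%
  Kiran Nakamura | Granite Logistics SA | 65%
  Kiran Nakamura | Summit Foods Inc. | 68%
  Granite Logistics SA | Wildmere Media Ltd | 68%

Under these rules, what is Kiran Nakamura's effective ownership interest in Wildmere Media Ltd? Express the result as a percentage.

Chain via Granite Logistics SA (R1): 65% × 68% = 44.2% of Wildmere Media Ltd.
Chain via Summit Foods Inc. (R1): 68% × 14% = 9.52% of Wildmere Media Ltd.
Aggregating (R2): 44.2% + 9.52% = 53.72%.

53.72%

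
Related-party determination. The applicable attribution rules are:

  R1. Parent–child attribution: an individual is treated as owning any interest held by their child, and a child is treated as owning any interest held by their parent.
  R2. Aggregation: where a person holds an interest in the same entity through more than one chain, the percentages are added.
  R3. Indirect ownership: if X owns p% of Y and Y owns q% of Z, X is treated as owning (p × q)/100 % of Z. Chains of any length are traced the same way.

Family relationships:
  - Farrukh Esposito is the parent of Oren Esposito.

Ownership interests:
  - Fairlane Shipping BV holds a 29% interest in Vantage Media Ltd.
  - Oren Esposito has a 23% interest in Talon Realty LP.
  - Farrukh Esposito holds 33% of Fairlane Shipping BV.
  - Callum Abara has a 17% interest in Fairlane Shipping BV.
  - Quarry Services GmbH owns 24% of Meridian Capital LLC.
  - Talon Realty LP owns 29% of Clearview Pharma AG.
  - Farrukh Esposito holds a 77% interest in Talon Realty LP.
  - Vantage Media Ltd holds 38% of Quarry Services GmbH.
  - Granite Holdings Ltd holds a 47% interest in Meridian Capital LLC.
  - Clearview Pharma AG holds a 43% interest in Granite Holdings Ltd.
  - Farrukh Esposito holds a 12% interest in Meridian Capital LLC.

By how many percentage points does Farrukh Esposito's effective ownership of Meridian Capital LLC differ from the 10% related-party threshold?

8.733684

By parent–child attribution (R1), Farrukh Esposito is treated as also owning Oren Esposito's interest in Talon Realty LP, giving 77% + 23% = 100%.
Chain via Fairlane Shipping BV → Vantage Media Ltd → Quarry Services GmbH (R3): 33% × 29% × 38% × 24% = 0.872784% of Meridian Capital LLC.
Chain via Talon Realty LP → Clearview Pharma AG → Granite Holdings Ltd (R3): 100% × 29% × 43% × 47% = 5.8609% of Meridian Capital LLC.
Direct interest in Meridian Capital LLC: 12%.
Aggregating (R2): 0.872784% + 5.8609% + 12% = 18.733684%.
18.733684% exceeds the 10% threshold by 8.733684 percentage points.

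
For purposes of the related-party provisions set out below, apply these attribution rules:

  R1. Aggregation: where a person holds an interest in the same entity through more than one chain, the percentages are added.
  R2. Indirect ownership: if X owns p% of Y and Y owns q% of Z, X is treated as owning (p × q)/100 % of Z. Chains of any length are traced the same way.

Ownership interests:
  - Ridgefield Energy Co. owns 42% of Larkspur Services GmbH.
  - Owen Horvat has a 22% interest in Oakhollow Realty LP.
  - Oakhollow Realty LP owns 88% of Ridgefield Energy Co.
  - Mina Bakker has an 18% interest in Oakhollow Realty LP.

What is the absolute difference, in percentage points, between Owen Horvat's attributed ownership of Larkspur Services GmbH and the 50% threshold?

Chain via Oakhollow Realty LP → Ridgefield Energy Co. (R2): 22% × 88% × 42% = 8.1312% of Larkspur Services GmbH.
8.1312% falls short of the 50% threshold by 41.8688 percentage points.

41.8688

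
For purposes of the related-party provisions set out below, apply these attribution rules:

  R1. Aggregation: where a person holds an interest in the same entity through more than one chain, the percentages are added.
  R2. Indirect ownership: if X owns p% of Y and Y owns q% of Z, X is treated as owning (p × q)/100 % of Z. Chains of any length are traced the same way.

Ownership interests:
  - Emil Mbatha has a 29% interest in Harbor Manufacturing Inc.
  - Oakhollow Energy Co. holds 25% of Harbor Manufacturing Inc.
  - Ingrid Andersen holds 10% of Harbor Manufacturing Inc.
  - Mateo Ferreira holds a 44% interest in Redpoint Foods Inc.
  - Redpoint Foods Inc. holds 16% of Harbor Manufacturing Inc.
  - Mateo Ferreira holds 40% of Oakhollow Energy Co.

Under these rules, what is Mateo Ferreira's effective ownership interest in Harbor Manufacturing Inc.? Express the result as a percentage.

17.04%

Chain via Redpoint Foods Inc. (R2): 44% × 16% = 7.04% of Harbor Manufacturing Inc.
Chain via Oakhollow Energy Co. (R2): 40% × 25% = 10% of Harbor Manufacturing Inc.
Aggregating (R1): 7.04% + 10% = 17.04%.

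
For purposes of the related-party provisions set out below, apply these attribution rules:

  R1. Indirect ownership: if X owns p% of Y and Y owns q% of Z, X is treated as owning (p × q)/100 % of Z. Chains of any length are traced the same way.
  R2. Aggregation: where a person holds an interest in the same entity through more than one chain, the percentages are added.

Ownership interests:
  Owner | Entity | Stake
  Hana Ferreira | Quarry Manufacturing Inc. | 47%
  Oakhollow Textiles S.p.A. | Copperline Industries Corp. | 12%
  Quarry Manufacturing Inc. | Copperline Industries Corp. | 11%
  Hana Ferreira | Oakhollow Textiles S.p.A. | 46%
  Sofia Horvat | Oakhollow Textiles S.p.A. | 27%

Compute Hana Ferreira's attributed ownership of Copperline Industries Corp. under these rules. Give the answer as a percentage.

10.69%

Chain via Oakhollow Textiles S.p.A. (R1): 46% × 12% = 5.52% of Copperline Industries Corp.
Chain via Quarry Manufacturing Inc. (R1): 47% × 11% = 5.17% of Copperline Industries Corp.
Aggregating (R2): 5.52% + 5.17% = 10.69%.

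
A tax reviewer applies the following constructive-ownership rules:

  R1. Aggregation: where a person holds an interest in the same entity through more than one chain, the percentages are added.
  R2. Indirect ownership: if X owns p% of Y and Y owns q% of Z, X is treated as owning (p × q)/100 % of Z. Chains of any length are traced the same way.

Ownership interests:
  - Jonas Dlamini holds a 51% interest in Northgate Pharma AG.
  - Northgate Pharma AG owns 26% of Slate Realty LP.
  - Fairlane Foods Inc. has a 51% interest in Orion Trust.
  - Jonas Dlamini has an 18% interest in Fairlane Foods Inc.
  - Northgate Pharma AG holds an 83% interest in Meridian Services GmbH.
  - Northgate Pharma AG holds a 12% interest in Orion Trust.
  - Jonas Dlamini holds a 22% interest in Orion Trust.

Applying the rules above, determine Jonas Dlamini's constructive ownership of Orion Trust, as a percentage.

37.3%

Chain via Fairlane Foods Inc. (R2): 18% × 51% = 9.18% of Orion Trust.
Chain via Northgate Pharma AG (R2): 51% × 12% = 6.12% of Orion Trust.
Direct interest in Orion Trust: 22%.
Aggregating (R1): 9.18% + 6.12% + 22% = 37.3%.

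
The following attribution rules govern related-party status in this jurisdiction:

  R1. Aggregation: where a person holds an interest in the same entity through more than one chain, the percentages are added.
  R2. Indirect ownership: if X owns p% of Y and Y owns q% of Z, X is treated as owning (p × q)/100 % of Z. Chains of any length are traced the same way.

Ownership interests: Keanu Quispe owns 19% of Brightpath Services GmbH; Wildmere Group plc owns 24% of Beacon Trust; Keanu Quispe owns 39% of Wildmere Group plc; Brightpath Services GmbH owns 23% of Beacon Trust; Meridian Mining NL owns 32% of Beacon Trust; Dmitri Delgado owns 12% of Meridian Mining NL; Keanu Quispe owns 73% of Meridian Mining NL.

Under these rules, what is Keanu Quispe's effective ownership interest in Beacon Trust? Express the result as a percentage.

37.09%

Chain via Brightpath Services GmbH (R2): 19% × 23% = 4.37% of Beacon Trust.
Chain via Wildmere Group plc (R2): 39% × 24% = 9.36% of Beacon Trust.
Chain via Meridian Mining NL (R2): 73% × 32% = 23.36% of Beacon Trust.
Aggregating (R1): 4.37% + 9.36% + 23.36% = 37.09%.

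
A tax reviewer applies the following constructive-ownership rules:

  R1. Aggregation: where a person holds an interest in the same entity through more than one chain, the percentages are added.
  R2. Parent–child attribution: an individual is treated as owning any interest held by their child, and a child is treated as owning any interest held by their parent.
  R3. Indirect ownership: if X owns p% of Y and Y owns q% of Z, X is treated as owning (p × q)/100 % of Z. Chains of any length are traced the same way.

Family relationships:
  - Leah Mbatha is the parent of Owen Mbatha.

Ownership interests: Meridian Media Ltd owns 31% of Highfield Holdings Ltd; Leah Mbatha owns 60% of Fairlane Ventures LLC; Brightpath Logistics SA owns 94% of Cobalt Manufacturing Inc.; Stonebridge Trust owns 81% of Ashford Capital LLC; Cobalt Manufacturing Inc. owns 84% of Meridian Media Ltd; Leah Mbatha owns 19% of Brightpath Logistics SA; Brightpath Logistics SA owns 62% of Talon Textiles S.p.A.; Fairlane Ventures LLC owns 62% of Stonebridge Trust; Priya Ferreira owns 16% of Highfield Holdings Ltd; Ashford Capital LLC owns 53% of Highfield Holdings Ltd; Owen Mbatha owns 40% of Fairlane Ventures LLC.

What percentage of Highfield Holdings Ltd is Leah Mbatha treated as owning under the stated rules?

By parent–child attribution (R2), Leah Mbatha is treated as also owning Owen Mbatha's interest in Fairlane Ventures LLC, giving 60% + 40% = 100%.
Chain via Brightpath Logistics SA → Cobalt Manufacturing Inc. → Meridian Media Ltd (R3): 19% × 94% × 84% × 31% = 4.650744% of Highfield Holdings Ltd.
Chain via Fairlane Ventures LLC → Stonebridge Trust → Ashford Capital LLC (R3): 100% × 62% × 81% × 53% = 26.6166% of Highfield Holdings Ltd.
Aggregating (R1): 4.650744% + 26.6166% = 31.267344%.

31.267344%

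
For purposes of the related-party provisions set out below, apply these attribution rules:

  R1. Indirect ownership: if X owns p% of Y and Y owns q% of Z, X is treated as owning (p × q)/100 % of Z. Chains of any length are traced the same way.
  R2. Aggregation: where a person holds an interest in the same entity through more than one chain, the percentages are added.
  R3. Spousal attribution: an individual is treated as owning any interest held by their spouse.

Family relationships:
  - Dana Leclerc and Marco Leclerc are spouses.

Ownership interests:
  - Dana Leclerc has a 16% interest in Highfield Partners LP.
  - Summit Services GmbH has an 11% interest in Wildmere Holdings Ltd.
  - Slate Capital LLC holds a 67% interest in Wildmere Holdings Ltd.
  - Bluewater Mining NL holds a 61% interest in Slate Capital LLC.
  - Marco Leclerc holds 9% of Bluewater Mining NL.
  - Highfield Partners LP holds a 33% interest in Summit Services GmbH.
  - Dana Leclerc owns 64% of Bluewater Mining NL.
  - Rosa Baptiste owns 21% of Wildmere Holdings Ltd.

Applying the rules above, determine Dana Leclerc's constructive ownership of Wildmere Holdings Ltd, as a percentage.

By spousal attribution (R3), Dana Leclerc is treated as also owning Marco Leclerc's interest in Bluewater Mining NL, giving 64% + 9% = 73%.
Chain via Highfield Partners LP → Summit Services GmbH (R1): 16% × 33% × 11% = 0.5808% of Wildmere Holdings Ltd.
Chain via Bluewater Mining NL → Slate Capital LLC (R1): 73% × 61% × 67% = 29.8351% of Wildmere Holdings Ltd.
Aggregating (R2): 0.5808% + 29.8351% = 30.4159%.

30.4159%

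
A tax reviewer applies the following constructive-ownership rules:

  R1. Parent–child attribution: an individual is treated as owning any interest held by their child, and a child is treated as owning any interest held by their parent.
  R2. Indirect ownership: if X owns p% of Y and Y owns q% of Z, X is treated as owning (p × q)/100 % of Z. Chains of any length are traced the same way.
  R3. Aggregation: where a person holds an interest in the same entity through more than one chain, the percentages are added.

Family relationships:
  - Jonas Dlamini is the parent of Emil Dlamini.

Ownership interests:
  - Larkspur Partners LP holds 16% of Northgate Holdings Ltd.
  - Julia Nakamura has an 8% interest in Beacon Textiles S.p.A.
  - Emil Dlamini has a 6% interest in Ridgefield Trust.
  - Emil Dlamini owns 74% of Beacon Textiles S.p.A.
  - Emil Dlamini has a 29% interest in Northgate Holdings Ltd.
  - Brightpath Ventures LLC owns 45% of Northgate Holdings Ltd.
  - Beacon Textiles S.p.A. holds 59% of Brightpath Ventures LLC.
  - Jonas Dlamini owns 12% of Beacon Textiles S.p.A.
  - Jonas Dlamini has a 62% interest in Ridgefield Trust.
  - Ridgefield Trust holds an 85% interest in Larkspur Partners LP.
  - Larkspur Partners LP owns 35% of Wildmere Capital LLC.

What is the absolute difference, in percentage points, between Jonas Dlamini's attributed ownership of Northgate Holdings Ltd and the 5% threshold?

56.081

By parent–child attribution (R1), Jonas Dlamini is treated as also owning Emil Dlamini's interest in Ridgefield Trust, giving 62% + 6% = 68%.
By parent–child attribution (R1), Jonas Dlamini is treated as also owning Emil Dlamini's interest in Beacon Textiles S.p.A, giving 12% + 74% = 86%.
By parent–child attribution (R1), Jonas Dlamini is treated as owning Emil Dlamini's 29% interest in Northgate Holdings Ltd.
Chain via Ridgefield Trust → Larkspur Partners LP (R2): 68% × 85% × 16% = 9.248% of Northgate Holdings Ltd.
Chain via Beacon Textiles S.p.A. → Brightpath Ventures LLC (R2): 86% × 59% × 45% = 22.833% of Northgate Holdings Ltd.
Direct interest in Northgate Holdings Ltd: 29%.
Aggregating (R3): 9.248% + 22.833% + 29% = 61.081%.
61.081% exceeds the 5% threshold by 56.081 percentage points.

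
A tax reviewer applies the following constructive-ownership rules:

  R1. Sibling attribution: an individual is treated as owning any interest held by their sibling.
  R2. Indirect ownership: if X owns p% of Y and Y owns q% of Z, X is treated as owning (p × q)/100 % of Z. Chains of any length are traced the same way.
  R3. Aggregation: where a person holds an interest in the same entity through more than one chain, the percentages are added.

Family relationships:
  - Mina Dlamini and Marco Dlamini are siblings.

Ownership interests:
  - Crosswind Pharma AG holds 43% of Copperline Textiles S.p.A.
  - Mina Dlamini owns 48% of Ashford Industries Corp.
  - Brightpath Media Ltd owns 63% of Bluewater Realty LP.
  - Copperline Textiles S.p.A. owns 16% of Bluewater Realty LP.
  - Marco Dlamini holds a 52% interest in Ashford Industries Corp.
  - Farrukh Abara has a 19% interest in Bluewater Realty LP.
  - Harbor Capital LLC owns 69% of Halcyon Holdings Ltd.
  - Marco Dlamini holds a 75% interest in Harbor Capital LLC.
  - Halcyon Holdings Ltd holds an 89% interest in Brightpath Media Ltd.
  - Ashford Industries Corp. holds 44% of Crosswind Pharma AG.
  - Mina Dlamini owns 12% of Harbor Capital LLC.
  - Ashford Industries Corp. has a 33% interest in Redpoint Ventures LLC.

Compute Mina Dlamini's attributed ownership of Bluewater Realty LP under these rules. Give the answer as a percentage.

36.686021%

By sibling attribution (R1), Mina Dlamini is treated as also owning Marco Dlamini's interest in Ashford Industries Corp, giving 48% + 52% = 100%.
By sibling attribution (R1), Mina Dlamini is treated as also owning Marco Dlamini's interest in Harbor Capital LLC, giving 12% + 75% = 87%.
Chain via Ashford Industries Corp. → Crosswind Pharma AG → Copperline Textiles S.p.A. (R2): 100% × 44% × 43% × 16% = 3.0272% of Bluewater Realty LP.
Chain via Harbor Capital LLC → Halcyon Holdings Ltd → Brightpath Media Ltd (R2): 87% × 69% × 89% × 63% = 33.658821% of Bluewater Realty LP.
Aggregating (R3): 3.0272% + 33.658821% = 36.686021%.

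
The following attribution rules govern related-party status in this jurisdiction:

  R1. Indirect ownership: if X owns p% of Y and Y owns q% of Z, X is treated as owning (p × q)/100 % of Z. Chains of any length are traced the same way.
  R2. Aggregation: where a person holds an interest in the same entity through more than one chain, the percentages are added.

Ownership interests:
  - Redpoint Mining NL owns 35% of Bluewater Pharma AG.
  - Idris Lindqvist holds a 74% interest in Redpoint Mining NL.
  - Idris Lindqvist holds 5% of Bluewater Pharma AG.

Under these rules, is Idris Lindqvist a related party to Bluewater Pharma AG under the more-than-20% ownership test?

Yes

Chain via Redpoint Mining NL (R1): 74% × 35% = 25.9% of Bluewater Pharma AG.
Direct interest in Bluewater Pharma AG: 5%.
Aggregating (R2): 25.9% + 5% = 30.9%.
30.9% exceeds the 20% threshold, so Idris is a related party to Bluewater Pharma AG.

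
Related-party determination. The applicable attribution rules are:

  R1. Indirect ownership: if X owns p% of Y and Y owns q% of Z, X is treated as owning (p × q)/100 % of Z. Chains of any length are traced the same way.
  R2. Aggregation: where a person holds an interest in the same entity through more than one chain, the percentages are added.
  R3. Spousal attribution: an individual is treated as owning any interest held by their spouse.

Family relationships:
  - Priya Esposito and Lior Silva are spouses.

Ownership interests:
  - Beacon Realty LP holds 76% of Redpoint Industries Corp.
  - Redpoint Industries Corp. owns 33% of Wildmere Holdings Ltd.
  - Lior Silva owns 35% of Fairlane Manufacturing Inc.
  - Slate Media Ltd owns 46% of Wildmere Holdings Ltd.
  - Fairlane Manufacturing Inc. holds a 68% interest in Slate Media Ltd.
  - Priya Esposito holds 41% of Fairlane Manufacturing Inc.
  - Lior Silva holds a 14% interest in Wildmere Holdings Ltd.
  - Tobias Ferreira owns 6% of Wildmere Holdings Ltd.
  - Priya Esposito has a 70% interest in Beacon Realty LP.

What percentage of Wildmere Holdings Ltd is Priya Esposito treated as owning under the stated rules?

55.3288%

By spousal attribution (R3), Priya Esposito is treated as also owning Lior Silva's interest in Fairlane Manufacturing Inc, giving 41% + 35% = 76%.
By spousal attribution (R3), Priya Esposito is treated as owning Lior Silva's 14% interest in Wildmere Holdings Ltd.
Chain via Beacon Realty LP → Redpoint Industries Corp. (R1): 70% × 76% × 33% = 17.556% of Wildmere Holdings Ltd.
Chain via Fairlane Manufacturing Inc. → Slate Media Ltd (R1): 76% × 68% × 46% = 23.7728% of Wildmere Holdings Ltd.
Direct interest in Wildmere Holdings Ltd: 14%.
Aggregating (R2): 17.556% + 23.7728% + 14% = 55.3288%.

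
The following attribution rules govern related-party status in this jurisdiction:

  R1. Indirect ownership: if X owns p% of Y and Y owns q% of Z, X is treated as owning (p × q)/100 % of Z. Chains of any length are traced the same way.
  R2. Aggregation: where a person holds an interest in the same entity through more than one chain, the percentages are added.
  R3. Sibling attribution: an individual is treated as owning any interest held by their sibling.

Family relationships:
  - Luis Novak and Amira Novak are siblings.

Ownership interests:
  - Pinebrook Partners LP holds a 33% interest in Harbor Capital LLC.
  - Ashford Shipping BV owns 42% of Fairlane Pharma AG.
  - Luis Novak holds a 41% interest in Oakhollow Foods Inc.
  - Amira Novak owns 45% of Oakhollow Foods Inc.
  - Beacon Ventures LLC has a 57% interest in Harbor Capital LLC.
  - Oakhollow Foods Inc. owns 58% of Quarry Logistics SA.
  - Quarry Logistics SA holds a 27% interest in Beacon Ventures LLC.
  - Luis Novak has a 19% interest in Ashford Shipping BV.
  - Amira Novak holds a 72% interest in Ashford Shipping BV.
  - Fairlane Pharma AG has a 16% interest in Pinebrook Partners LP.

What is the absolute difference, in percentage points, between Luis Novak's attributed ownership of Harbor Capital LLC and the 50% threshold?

By sibling attribution (R3), Luis Novak is treated as also owning Amira Novak's interest in Oakhollow Foods Inc, giving 41% + 45% = 86%.
By sibling attribution (R3), Luis Novak is treated as also owning Amira Novak's interest in Ashford Shipping BV, giving 19% + 72% = 91%.
Chain via Oakhollow Foods Inc. → Quarry Logistics SA → Beacon Ventures LLC (R1): 86% × 58% × 27% × 57% = 7.676532% of Harbor Capital LLC.
Chain via Ashford Shipping BV → Fairlane Pharma AG → Pinebrook Partners LP (R1): 91% × 42% × 16% × 33% = 2.018016% of Harbor Capital LLC.
Aggregating (R2): 7.676532% + 2.018016% = 9.694548%.
9.694548% falls short of the 50% threshold by 40.305452 percentage points.

40.305452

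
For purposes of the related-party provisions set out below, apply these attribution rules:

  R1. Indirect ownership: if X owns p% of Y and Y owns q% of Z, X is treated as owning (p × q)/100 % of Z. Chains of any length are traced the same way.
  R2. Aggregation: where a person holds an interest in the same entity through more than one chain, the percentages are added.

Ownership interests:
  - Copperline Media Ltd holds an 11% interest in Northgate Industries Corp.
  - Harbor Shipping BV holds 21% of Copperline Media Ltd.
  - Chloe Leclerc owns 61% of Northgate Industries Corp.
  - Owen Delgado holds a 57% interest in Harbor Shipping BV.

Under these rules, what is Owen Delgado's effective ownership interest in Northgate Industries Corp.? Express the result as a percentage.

Chain via Harbor Shipping BV → Copperline Media Ltd (R1): 57% × 21% × 11% = 1.3167% of Northgate Industries Corp.

1.3167%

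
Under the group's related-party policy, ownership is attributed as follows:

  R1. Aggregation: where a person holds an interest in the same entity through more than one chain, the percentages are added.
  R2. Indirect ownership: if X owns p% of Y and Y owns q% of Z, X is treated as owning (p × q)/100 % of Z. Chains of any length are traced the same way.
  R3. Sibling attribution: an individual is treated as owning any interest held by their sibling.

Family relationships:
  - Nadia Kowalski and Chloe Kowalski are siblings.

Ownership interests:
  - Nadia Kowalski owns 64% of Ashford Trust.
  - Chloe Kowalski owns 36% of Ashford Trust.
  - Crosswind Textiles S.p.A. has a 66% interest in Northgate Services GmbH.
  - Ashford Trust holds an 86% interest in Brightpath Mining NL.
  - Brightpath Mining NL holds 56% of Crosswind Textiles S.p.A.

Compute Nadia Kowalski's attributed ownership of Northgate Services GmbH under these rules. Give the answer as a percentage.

By sibling attribution (R3), Nadia Kowalski is treated as also owning Chloe Kowalski's interest in Ashford Trust, giving 64% + 36% = 100%.
Chain via Ashford Trust → Brightpath Mining NL → Crosswind Textiles S.p.A. (R2): 100% × 86% × 56% × 66% = 31.7856% of Northgate Services GmbH.

31.7856%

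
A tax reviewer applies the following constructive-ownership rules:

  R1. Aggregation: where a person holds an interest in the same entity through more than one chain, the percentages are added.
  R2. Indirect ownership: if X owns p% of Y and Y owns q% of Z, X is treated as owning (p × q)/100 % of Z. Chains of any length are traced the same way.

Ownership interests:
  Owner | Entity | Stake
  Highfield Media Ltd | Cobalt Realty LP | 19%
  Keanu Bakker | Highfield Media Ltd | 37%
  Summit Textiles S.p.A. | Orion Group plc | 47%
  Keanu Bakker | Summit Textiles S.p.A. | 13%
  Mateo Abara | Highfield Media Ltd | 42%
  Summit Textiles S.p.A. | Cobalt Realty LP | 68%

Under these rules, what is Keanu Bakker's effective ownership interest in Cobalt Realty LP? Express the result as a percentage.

Chain via Highfield Media Ltd (R2): 37% × 19% = 7.03% of Cobalt Realty LP.
Chain via Summit Textiles S.p.A. (R2): 13% × 68% = 8.84% of Cobalt Realty LP.
Aggregating (R1): 7.03% + 8.84% = 15.87%.

15.87%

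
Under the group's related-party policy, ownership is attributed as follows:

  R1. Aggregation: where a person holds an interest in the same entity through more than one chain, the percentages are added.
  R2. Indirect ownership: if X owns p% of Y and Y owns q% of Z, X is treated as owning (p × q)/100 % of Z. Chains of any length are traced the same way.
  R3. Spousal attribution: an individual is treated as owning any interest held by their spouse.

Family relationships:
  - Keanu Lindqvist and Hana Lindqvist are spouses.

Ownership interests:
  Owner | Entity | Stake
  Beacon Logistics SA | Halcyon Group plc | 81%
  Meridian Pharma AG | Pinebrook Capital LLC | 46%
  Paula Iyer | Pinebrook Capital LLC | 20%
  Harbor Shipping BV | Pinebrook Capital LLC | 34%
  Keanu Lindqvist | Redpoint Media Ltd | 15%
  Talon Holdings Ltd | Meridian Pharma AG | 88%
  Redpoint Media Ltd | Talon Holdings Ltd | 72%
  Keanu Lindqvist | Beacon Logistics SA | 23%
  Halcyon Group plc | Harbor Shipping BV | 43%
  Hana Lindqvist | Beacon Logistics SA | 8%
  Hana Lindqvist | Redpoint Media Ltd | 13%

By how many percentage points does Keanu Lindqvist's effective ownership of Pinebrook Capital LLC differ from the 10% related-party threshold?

By spousal attribution (R3), Keanu Lindqvist is treated as also owning Hana Lindqvist's interest in Beacon Logistics SA, giving 23% + 8% = 31%.
By spousal attribution (R3), Keanu Lindqvist is treated as also owning Hana Lindqvist's interest in Redpoint Media Ltd, giving 15% + 13% = 28%.
Chain via Beacon Logistics SA → Halcyon Group plc → Harbor Shipping BV (R2): 31% × 81% × 43% × 34% = 3.671082% of Pinebrook Capital LLC.
Chain via Redpoint Media Ltd → Talon Holdings Ltd → Meridian Pharma AG (R2): 28% × 72% × 88% × 46% = 8.160768% of Pinebrook Capital LLC.
Aggregating (R1): 3.671082% + 8.160768% = 11.83185%.
11.83185% exceeds the 10% threshold by 1.83185 percentage points.

1.83185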